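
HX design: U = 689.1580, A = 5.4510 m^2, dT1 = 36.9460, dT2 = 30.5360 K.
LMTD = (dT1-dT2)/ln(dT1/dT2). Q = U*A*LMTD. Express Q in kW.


LMTD = 33.6393 K
Q = 689.1580 * 5.4510 * 33.6393 = 126369.3111 W = 126.3693 kW

126.3693 kW


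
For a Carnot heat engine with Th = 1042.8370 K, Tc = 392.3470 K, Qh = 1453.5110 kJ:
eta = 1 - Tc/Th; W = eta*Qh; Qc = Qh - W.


eta = 1 - 392.3470/1042.8370 = 0.6238
W = 0.6238 * 1453.5110 = 906.6559 kJ
Qc = 1453.5110 - 906.6559 = 546.8551 kJ

eta = 62.3770%, W = 906.6559 kJ, Qc = 546.8551 kJ


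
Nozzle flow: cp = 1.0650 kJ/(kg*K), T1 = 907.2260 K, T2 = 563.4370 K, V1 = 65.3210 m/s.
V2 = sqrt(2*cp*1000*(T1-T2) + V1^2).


dT = 343.7890 K
2*cp*1000*dT = 732270.5700
V1^2 = 4266.8330
V2 = sqrt(736537.4030) = 858.2176 m/s

858.2176 m/s


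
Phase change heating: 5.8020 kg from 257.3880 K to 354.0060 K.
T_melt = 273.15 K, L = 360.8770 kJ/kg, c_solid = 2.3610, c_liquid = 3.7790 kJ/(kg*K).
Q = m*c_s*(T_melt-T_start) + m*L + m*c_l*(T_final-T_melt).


Q1 (sensible, solid) = 5.8020 * 2.3610 * 15.7620 = 215.9161 kJ
Q2 (latent) = 5.8020 * 360.8770 = 2093.8084 kJ
Q3 (sensible, liquid) = 5.8020 * 3.7790 * 80.8560 = 1772.8291 kJ
Q_total = 4082.5535 kJ

4082.5535 kJ


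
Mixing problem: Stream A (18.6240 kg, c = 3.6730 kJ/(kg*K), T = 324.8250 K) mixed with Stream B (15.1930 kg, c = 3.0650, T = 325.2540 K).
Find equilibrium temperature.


num = 37365.9184
den = 114.9725
Tf = 324.9988 K

324.9988 K


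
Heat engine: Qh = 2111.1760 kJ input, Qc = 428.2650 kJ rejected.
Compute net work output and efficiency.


W = 2111.1760 - 428.2650 = 1682.9110 kJ
eta = 1682.9110 / 2111.1760 = 0.7971 = 79.7144%

W = 1682.9110 kJ, eta = 79.7144%


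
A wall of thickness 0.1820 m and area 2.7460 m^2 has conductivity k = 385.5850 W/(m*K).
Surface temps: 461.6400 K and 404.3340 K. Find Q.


dT = 57.3060 K
Q = 385.5850 * 2.7460 * 57.3060 / 0.1820 = 333387.5450 W

333387.5450 W


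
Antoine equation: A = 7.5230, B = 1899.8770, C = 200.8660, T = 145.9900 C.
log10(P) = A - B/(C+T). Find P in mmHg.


C+T = 346.8560
B/(C+T) = 5.4774
log10(P) = 7.5230 - 5.4774 = 2.0456
P = 10^2.0456 = 111.0650 mmHg

111.0650 mmHg


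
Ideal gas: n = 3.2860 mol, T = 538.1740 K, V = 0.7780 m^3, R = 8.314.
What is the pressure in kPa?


P = nRT/V = 3.2860 * 8.314 * 538.1740 / 0.7780
= 14702.8082 / 0.7780 = 18898.2111 Pa = 18.8982 kPa

18.8982 kPa


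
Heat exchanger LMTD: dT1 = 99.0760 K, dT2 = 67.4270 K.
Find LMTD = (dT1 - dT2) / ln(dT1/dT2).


dT1/dT2 = 1.4694
ln(dT1/dT2) = 0.3848
LMTD = 31.6490 / 0.3848 = 82.2390 K

82.2390 K


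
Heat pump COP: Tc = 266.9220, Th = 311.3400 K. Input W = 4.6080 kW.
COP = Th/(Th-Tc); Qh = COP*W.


COP = 311.3400 / 44.4180 = 7.0093
Qh = 7.0093 * 4.6080 = 32.2989 kW

COP = 7.0093, Qh = 32.2989 kW


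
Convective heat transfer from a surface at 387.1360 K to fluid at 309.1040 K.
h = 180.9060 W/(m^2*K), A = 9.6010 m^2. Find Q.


dT = 78.0320 K
Q = 180.9060 * 9.6010 * 78.0320 = 135532.1036 W

135532.1036 W


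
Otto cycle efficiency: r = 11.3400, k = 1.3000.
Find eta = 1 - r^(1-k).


r^(k-1) = 2.0720
eta = 1 - 1/2.0720 = 0.5174 = 51.7368%

51.7368%


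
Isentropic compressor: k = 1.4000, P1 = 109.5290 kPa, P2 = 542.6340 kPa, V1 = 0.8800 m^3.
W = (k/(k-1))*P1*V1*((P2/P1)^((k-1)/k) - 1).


(k-1)/k = 0.2857
(P2/P1)^exp = 1.5797
W = 3.5000 * 109.5290 * 0.8800 * (1.5797 - 1) = 195.5497 kJ

195.5497 kJ


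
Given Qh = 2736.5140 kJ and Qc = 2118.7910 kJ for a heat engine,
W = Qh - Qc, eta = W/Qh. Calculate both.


W = 2736.5140 - 2118.7910 = 617.7230 kJ
eta = 617.7230 / 2736.5140 = 0.2257 = 22.5734%

W = 617.7230 kJ, eta = 22.5734%


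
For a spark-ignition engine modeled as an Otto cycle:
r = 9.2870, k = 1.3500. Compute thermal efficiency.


r^(k-1) = 2.1815
eta = 1 - 1/2.1815 = 0.5416 = 54.1601%

54.1601%


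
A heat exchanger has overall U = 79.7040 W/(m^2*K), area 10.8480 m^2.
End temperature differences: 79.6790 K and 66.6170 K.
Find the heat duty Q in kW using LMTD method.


LMTD = 72.9532 K
Q = 79.7040 * 10.8480 * 72.9532 = 63077.4623 W = 63.0775 kW

63.0775 kW


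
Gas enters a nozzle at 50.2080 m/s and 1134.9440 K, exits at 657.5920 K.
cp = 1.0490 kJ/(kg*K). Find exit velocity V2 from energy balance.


dT = 477.3520 K
2*cp*1000*dT = 1001484.4960
V1^2 = 2520.8433
V2 = sqrt(1004005.3393) = 1002.0007 m/s

1002.0007 m/s


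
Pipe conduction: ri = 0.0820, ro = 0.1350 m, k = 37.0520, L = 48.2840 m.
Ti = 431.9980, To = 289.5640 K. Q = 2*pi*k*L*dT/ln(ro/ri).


dT = 142.4340 K
ln(ro/ri) = 0.4986
Q = 2*pi*37.0520*48.2840*142.4340 / 0.4986 = 3211403.6524 W

3211403.6524 W


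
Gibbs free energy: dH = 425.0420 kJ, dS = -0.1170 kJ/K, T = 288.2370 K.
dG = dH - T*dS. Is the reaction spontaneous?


T*dS = 288.2370 * -0.1170 = -33.7237 kJ
dG = 425.0420 + 33.7237 = 458.7657 kJ (non-spontaneous)

dG = 458.7657 kJ, non-spontaneous


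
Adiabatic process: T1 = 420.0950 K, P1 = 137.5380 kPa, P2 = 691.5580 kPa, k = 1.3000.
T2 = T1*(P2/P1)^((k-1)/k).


(k-1)/k = 0.2308
(P2/P1)^exp = 1.4517
T2 = 420.0950 * 1.4517 = 609.8323 K

609.8323 K


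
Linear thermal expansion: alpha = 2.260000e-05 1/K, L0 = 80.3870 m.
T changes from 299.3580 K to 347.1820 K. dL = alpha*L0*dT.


dT = 47.8240 K
dL = 2.260000e-05 * 80.3870 * 47.8240 = 0.086884 m
L_final = 80.473884 m

dL = 0.086884 m


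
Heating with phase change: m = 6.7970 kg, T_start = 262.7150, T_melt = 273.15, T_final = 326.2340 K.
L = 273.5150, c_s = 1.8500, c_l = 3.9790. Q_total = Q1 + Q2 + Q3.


Q1 (sensible, solid) = 6.7970 * 1.8500 * 10.4350 = 131.2144 kJ
Q2 (latent) = 6.7970 * 273.5150 = 1859.0815 kJ
Q3 (sensible, liquid) = 6.7970 * 3.9790 * 53.0840 = 1435.6707 kJ
Q_total = 3425.9666 kJ

3425.9666 kJ


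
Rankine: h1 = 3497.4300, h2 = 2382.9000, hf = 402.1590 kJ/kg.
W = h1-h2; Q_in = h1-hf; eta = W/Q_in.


W = 1114.5300 kJ/kg
Q_in = 3095.2710 kJ/kg
eta = 0.3601 = 36.0075%

eta = 36.0075%


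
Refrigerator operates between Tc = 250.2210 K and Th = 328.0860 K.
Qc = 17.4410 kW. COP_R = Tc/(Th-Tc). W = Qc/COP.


COP = 250.2210 / 77.8650 = 3.2135
W = 17.4410 / 3.2135 = 5.4274 kW

COP = 3.2135, W = 5.4274 kW


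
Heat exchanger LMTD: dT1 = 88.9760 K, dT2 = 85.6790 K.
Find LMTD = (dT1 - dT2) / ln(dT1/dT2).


dT1/dT2 = 1.0385
ln(dT1/dT2) = 0.0378
LMTD = 3.2970 / 0.0378 = 87.3171 K

87.3171 K


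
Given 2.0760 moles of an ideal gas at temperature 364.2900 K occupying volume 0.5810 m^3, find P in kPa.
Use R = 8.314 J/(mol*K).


P = nRT/V = 2.0760 * 8.314 * 364.2900 / 0.5810
= 6287.5959 / 0.5810 = 10822.0238 Pa = 10.8220 kPa

10.8220 kPa


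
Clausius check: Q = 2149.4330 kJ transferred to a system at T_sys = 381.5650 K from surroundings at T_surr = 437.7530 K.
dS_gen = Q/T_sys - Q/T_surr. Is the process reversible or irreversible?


dS_sys = 2149.4330/381.5650 = 5.6332 kJ/K
dS_surr = -2149.4330/437.7530 = -4.9102 kJ/K
dS_gen = 5.6332 - 4.9102 = 0.7231 kJ/K (irreversible)

dS_gen = 0.7231 kJ/K, irreversible


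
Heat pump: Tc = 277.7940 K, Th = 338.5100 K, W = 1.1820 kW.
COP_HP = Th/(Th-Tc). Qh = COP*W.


COP = 338.5100 / 60.7160 = 5.5753
Qh = 5.5753 * 1.1820 = 6.5900 kW

COP = 5.5753, Qh = 6.5900 kW


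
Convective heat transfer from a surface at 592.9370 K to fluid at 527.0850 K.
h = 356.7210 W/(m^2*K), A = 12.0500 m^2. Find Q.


dT = 65.8520 K
Q = 356.7210 * 12.0500 * 65.8520 = 283064.0351 W

283064.0351 W


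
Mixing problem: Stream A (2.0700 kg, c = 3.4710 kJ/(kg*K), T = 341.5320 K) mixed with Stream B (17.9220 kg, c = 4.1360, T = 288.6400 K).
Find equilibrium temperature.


num = 23849.4503
den = 81.3104
Tf = 293.3138 K

293.3138 K


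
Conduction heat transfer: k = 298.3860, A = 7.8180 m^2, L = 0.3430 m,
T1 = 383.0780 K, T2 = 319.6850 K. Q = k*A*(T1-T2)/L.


dT = 63.3930 K
Q = 298.3860 * 7.8180 * 63.3930 / 0.3430 = 431142.9544 W

431142.9544 W


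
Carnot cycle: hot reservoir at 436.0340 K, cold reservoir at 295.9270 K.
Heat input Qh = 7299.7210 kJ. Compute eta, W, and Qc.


eta = 1 - 295.9270/436.0340 = 0.3213
W = 0.3213 * 7299.7210 = 2345.5556 kJ
Qc = 7299.7210 - 2345.5556 = 4954.1654 kJ

eta = 32.1321%, W = 2345.5556 kJ, Qc = 4954.1654 kJ


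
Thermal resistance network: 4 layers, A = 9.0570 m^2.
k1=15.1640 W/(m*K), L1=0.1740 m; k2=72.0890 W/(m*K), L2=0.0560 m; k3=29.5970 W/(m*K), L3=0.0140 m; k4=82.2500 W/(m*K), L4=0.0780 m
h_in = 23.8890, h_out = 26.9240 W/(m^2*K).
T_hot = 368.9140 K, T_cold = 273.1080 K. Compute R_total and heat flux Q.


R_conv_in = 1/(23.8890*9.0570) = 0.0046
R_1 = 0.1740/(15.1640*9.0570) = 0.0013
R_2 = 0.0560/(72.0890*9.0570) = 8.5770e-05
R_3 = 0.0140/(29.5970*9.0570) = 5.2227e-05
R_4 = 0.0780/(82.2500*9.0570) = 0.0001
R_conv_out = 1/(26.9240*9.0570) = 0.0041
R_total = 0.0102 K/W
Q = 95.8060 / 0.0102 = 9363.0322 W

R_total = 0.0102 K/W, Q = 9363.0322 W


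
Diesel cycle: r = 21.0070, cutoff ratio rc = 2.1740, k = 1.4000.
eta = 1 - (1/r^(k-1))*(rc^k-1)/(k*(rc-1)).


r^(k-1) = 3.3802
rc^k = 2.9659
eta = 0.6461 = 64.6141%

64.6141%


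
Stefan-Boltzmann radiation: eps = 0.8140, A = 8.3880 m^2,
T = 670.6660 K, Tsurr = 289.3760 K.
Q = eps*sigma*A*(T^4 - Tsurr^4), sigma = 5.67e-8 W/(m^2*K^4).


T^4 = 2.0231e+11
Tsurr^4 = 7.0121e+09
Q = 0.8140 * 5.67e-8 * 8.3880 * 1.9530e+11 = 75608.6493 W

75608.6493 W


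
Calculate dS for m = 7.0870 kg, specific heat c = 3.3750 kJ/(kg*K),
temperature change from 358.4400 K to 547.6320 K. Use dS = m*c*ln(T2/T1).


T2/T1 = 1.5278
ln(T2/T1) = 0.4238
dS = 7.0870 * 3.3750 * 0.4238 = 10.1377 kJ/K

10.1377 kJ/K


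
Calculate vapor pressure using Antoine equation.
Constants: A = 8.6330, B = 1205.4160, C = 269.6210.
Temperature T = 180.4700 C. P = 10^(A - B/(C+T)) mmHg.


C+T = 450.0910
B/(C+T) = 2.6782
log10(P) = 8.6330 - 2.6782 = 5.9548
P = 10^5.9548 = 901237.7224 mmHg

901237.7224 mmHg


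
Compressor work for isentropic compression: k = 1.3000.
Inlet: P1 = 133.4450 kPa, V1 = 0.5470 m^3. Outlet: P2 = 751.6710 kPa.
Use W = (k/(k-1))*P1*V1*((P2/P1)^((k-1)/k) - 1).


(k-1)/k = 0.2308
(P2/P1)^exp = 1.4902
W = 4.3333 * 133.4450 * 0.5470 * (1.4902 - 1) = 155.0545 kJ

155.0545 kJ


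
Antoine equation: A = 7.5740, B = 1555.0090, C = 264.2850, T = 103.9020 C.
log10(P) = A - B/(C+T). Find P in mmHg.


C+T = 368.1870
B/(C+T) = 4.2234
log10(P) = 7.5740 - 4.2234 = 3.3506
P = 10^3.3506 = 2241.7037 mmHg

2241.7037 mmHg


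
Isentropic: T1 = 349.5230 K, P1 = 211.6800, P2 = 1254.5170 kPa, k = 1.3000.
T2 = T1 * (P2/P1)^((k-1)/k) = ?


(k-1)/k = 0.2308
(P2/P1)^exp = 1.5078
T2 = 349.5230 * 1.5078 = 527.0035 K

527.0035 K


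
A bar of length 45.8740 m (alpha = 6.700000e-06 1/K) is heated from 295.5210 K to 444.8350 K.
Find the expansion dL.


dT = 149.3140 K
dL = 6.700000e-06 * 45.8740 * 149.3140 = 0.045893 m
L_final = 45.919893 m

dL = 0.045893 m


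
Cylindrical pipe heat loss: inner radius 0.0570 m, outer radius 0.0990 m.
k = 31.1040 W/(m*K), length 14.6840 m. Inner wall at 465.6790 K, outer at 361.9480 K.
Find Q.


dT = 103.7310 K
ln(ro/ri) = 0.5521
Q = 2*pi*31.1040*14.6840*103.7310 / 0.5521 = 539207.6182 W

539207.6182 W


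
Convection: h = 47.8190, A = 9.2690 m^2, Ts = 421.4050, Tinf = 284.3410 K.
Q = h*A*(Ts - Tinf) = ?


dT = 137.0640 K
Q = 47.8190 * 9.2690 * 137.0640 = 60751.4676 W

60751.4676 W


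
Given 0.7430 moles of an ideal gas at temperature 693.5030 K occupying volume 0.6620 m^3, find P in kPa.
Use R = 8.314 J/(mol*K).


P = nRT/V = 0.7430 * 8.314 * 693.5030 / 0.6620
= 4283.9775 / 0.6620 = 6471.2651 Pa = 6.4713 kPa

6.4713 kPa


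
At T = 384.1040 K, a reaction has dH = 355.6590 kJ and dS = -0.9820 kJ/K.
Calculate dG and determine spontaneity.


T*dS = 384.1040 * -0.9820 = -377.1901 kJ
dG = 355.6590 + 377.1901 = 732.8491 kJ (non-spontaneous)

dG = 732.8491 kJ, non-spontaneous


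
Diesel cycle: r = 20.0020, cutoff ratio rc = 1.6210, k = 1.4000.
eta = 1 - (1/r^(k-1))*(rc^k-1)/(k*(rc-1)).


r^(k-1) = 3.3146
rc^k = 1.9665
eta = 0.6646 = 66.4604%

66.4604%


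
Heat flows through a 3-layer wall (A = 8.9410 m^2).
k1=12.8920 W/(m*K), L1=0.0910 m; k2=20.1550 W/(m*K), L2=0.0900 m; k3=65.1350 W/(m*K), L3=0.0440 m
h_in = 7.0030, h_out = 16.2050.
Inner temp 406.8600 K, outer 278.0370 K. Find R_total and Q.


R_conv_in = 1/(7.0030*8.9410) = 0.0160
R_1 = 0.0910/(12.8920*8.9410) = 0.0008
R_2 = 0.0900/(20.1550*8.9410) = 0.0005
R_3 = 0.0440/(65.1350*8.9410) = 7.5553e-05
R_conv_out = 1/(16.2050*8.9410) = 0.0069
R_total = 0.0242 K/W
Q = 128.8230 / 0.0242 = 5315.0931 W

R_total = 0.0242 K/W, Q = 5315.0931 W


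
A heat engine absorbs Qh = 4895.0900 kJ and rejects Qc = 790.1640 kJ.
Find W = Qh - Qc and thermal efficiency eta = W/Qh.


W = 4895.0900 - 790.1640 = 4104.9260 kJ
eta = 4104.9260 / 4895.0900 = 0.8386 = 83.8580%

W = 4104.9260 kJ, eta = 83.8580%


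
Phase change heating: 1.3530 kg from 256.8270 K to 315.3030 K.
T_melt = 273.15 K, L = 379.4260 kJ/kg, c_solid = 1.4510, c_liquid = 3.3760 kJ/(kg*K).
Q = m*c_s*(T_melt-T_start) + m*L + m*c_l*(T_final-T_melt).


Q1 (sensible, solid) = 1.3530 * 1.4510 * 16.3230 = 32.0454 kJ
Q2 (latent) = 1.3530 * 379.4260 = 513.3634 kJ
Q3 (sensible, liquid) = 1.3530 * 3.3760 * 42.1530 = 192.5434 kJ
Q_total = 737.9522 kJ

737.9522 kJ


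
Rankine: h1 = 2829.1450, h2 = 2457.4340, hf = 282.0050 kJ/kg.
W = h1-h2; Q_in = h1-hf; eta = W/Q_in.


W = 371.7110 kJ/kg
Q_in = 2547.1400 kJ/kg
eta = 0.1459 = 14.5933%

eta = 14.5933%


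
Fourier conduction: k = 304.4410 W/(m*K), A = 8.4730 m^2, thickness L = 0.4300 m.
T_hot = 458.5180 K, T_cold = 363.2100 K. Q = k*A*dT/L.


dT = 95.3080 K
Q = 304.4410 * 8.4730 * 95.3080 / 0.4300 = 571743.5143 W

571743.5143 W


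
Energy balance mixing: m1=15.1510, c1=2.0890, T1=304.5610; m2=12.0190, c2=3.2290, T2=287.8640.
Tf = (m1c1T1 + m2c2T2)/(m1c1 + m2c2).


num = 20811.3044
den = 70.4598
Tf = 295.3643 K

295.3643 K


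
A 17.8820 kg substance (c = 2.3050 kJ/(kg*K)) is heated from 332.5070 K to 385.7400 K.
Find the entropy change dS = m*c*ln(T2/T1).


T2/T1 = 1.1601
ln(T2/T1) = 0.1485
dS = 17.8820 * 2.3050 * 0.1485 = 6.1210 kJ/K

6.1210 kJ/K


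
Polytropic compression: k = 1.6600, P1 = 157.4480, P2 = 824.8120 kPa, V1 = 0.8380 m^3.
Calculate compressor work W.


(k-1)/k = 0.3976
(P2/P1)^exp = 1.9318
W = 2.5152 * 157.4480 * 0.8380 * (1.9318 - 1) = 309.2084 kJ

309.2084 kJ


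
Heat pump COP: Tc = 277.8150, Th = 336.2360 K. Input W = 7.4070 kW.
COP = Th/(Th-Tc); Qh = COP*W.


COP = 336.2360 / 58.4210 = 5.7554
Qh = 5.7554 * 7.4070 = 42.6302 kW

COP = 5.7554, Qh = 42.6302 kW


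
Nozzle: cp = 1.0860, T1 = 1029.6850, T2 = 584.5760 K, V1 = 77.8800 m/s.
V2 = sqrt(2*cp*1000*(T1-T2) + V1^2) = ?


dT = 445.1090 K
2*cp*1000*dT = 966776.7480
V1^2 = 6065.2944
V2 = sqrt(972842.0424) = 986.3276 m/s

986.3276 m/s


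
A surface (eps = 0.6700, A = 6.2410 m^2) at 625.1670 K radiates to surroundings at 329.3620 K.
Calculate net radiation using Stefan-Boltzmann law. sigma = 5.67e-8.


T^4 = 1.5275e+11
Tsurr^4 = 1.1768e+10
Q = 0.6700 * 5.67e-8 * 6.2410 * 1.4098e+11 = 33425.6335 W

33425.6335 W


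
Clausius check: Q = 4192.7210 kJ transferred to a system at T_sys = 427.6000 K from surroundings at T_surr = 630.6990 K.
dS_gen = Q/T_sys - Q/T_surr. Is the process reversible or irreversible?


dS_sys = 4192.7210/427.6000 = 9.8052 kJ/K
dS_surr = -4192.7210/630.6990 = -6.6477 kJ/K
dS_gen = 9.8052 - 6.6477 = 3.1575 kJ/K (irreversible)

dS_gen = 3.1575 kJ/K, irreversible


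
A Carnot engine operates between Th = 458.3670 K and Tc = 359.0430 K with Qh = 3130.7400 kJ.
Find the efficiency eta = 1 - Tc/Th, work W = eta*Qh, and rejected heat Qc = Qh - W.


eta = 1 - 359.0430/458.3670 = 0.2167
W = 0.2167 * 3130.7400 = 678.4032 kJ
Qc = 3130.7400 - 678.4032 = 2452.3368 kJ

eta = 21.6691%, W = 678.4032 kJ, Qc = 2452.3368 kJ


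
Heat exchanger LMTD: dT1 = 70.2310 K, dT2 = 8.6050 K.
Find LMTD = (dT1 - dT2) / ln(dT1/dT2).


dT1/dT2 = 8.1617
ln(dT1/dT2) = 2.0994
LMTD = 61.6260 / 2.0994 = 29.3535 K

29.3535 K


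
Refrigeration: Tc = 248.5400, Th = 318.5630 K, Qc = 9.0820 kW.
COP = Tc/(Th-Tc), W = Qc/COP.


COP = 248.5400 / 70.0230 = 3.5494
W = 9.0820 / 3.5494 = 2.5587 kW

COP = 3.5494, W = 2.5587 kW


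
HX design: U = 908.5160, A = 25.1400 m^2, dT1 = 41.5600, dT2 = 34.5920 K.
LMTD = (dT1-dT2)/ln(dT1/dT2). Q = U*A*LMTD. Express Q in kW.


LMTD = 37.9695 K
Q = 908.5160 * 25.1400 * 37.9695 = 867226.8435 W = 867.2268 kW

867.2268 kW


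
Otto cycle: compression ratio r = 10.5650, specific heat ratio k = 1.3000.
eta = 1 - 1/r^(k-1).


r^(k-1) = 2.0284
eta = 1 - 1/2.0284 = 0.5070 = 50.7009%

50.7009%


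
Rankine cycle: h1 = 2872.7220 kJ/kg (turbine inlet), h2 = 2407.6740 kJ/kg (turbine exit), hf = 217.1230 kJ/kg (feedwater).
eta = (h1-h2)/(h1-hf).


W = 465.0480 kJ/kg
Q_in = 2655.5990 kJ/kg
eta = 0.1751 = 17.5120%

eta = 17.5120%


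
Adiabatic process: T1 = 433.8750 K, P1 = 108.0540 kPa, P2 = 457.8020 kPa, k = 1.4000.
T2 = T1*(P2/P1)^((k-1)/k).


(k-1)/k = 0.2857
(P2/P1)^exp = 1.5106
T2 = 433.8750 * 1.5106 = 655.4175 K

655.4175 K


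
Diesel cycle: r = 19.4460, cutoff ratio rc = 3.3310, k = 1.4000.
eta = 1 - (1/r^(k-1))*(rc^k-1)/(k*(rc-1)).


r^(k-1) = 3.2774
rc^k = 5.3902
eta = 0.5895 = 58.9530%

58.9530%


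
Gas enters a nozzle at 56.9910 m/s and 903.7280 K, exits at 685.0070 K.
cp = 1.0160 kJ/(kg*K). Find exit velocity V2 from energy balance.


dT = 218.7210 K
2*cp*1000*dT = 444441.0720
V1^2 = 3247.9741
V2 = sqrt(447689.0461) = 669.0957 m/s

669.0957 m/s


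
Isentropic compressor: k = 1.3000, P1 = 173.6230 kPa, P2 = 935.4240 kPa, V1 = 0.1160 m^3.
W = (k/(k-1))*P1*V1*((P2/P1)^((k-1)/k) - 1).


(k-1)/k = 0.2308
(P2/P1)^exp = 1.4750
W = 4.3333 * 173.6230 * 0.1160 * (1.4750 - 1) = 41.4533 kJ

41.4533 kJ


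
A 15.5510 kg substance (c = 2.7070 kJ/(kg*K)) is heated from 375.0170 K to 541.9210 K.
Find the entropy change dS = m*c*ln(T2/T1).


T2/T1 = 1.4451
ln(T2/T1) = 0.3681
dS = 15.5510 * 2.7070 * 0.3681 = 15.4978 kJ/K

15.4978 kJ/K


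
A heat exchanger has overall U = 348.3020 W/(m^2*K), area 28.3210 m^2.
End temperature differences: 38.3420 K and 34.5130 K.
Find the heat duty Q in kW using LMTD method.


LMTD = 36.3939 K
Q = 348.3020 * 28.3210 * 36.3939 = 358999.2763 W = 358.9993 kW

358.9993 kW


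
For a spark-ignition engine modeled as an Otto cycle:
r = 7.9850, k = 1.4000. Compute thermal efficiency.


r^(k-1) = 2.2957
eta = 1 - 1/2.2957 = 0.5644 = 56.4398%

56.4398%


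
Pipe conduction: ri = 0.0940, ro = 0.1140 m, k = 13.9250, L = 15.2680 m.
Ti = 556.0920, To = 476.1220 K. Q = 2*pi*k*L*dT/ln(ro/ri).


dT = 79.9700 K
ln(ro/ri) = 0.1929
Q = 2*pi*13.9250*15.2680*79.9700 / 0.1929 = 553788.3790 W

553788.3790 W


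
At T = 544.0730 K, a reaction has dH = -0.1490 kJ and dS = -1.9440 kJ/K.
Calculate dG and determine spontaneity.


T*dS = 544.0730 * -1.9440 = -1057.6779 kJ
dG = -0.1490 + 1057.6779 = 1057.5289 kJ (non-spontaneous)

dG = 1057.5289 kJ, non-spontaneous


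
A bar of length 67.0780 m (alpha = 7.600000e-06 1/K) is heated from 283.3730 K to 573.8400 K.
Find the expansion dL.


dT = 290.4670 K
dL = 7.600000e-06 * 67.0780 * 290.4670 = 0.148078 m
L_final = 67.226078 m

dL = 0.148078 m


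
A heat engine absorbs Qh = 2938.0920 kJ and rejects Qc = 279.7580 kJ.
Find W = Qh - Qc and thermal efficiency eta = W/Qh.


W = 2938.0920 - 279.7580 = 2658.3340 kJ
eta = 2658.3340 / 2938.0920 = 0.9048 = 90.4782%

W = 2658.3340 kJ, eta = 90.4782%


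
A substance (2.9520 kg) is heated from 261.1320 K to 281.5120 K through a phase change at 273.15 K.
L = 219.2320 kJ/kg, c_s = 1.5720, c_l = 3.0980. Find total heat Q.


Q1 (sensible, solid) = 2.9520 * 1.5720 * 12.0180 = 55.7701 kJ
Q2 (latent) = 2.9520 * 219.2320 = 647.1729 kJ
Q3 (sensible, liquid) = 2.9520 * 3.0980 * 8.3620 = 76.4730 kJ
Q_total = 779.4159 kJ

779.4159 kJ


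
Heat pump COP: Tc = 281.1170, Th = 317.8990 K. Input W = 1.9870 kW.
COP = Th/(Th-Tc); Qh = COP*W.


COP = 317.8990 / 36.7820 = 8.6428
Qh = 8.6428 * 1.9870 = 17.1732 kW

COP = 8.6428, Qh = 17.1732 kW


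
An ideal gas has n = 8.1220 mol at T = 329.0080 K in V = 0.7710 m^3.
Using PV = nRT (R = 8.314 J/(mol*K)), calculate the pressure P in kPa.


P = nRT/V = 8.1220 * 8.314 * 329.0080 / 0.7710
= 22216.6955 / 0.7710 = 28815.4287 Pa = 28.8154 kPa

28.8154 kPa


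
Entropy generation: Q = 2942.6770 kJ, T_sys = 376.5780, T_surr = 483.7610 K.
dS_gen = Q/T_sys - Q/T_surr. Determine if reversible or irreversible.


dS_sys = 2942.6770/376.5780 = 7.8143 kJ/K
dS_surr = -2942.6770/483.7610 = -6.0829 kJ/K
dS_gen = 7.8143 - 6.0829 = 1.7313 kJ/K (irreversible)

dS_gen = 1.7313 kJ/K, irreversible


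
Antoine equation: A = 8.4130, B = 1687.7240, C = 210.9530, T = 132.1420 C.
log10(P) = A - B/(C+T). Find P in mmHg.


C+T = 343.0950
B/(C+T) = 4.9191
log10(P) = 8.4130 - 4.9191 = 3.4939
P = 10^3.4939 = 3118.0588 mmHg

3118.0588 mmHg


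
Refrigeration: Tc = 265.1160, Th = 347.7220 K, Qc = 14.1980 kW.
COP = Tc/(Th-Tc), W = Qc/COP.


COP = 265.1160 / 82.6060 = 3.2094
W = 14.1980 / 3.2094 = 4.4239 kW

COP = 3.2094, W = 4.4239 kW


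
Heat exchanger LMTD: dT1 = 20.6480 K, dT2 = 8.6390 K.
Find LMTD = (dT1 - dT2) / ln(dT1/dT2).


dT1/dT2 = 2.3901
ln(dT1/dT2) = 0.8713
LMTD = 12.0090 / 0.8713 = 13.7824 K

13.7824 K


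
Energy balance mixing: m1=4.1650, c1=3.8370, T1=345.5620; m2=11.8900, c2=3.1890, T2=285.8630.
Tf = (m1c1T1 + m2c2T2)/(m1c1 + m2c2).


num = 16361.5900
den = 53.8983
Tf = 303.5640 K

303.5640 K


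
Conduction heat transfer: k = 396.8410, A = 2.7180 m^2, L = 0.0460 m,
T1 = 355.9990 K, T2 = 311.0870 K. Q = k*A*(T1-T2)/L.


dT = 44.9120 K
Q = 396.8410 * 2.7180 * 44.9120 / 0.0460 = 1053102.2759 W

1053102.2759 W


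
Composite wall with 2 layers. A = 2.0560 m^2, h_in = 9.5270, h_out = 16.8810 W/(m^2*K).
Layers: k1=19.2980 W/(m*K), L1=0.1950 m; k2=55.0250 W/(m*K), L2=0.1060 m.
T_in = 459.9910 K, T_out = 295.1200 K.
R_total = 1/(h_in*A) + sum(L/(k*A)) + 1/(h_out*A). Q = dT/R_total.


R_conv_in = 1/(9.5270*2.0560) = 0.0511
R_1 = 0.1950/(19.2980*2.0560) = 0.0049
R_2 = 0.1060/(55.0250*2.0560) = 0.0009
R_conv_out = 1/(16.8810*2.0560) = 0.0288
R_total = 0.0857 K/W
Q = 164.8710 / 0.0857 = 1923.4346 W

R_total = 0.0857 K/W, Q = 1923.4346 W


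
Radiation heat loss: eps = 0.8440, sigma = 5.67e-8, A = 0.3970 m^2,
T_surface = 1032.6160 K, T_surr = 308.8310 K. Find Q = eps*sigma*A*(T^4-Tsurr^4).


T^4 = 1.1370e+12
Tsurr^4 = 9.0967e+09
Q = 0.8440 * 5.67e-8 * 0.3970 * 1.1279e+12 = 21428.0562 W

21428.0562 W


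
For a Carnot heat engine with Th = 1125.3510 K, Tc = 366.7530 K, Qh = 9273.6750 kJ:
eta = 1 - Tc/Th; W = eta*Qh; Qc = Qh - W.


eta = 1 - 366.7530/1125.3510 = 0.6741
W = 0.6741 * 9273.6750 = 6251.3752 kJ
Qc = 9273.6750 - 6251.3752 = 3022.2998 kJ

eta = 67.4099%, W = 6251.3752 kJ, Qc = 3022.2998 kJ


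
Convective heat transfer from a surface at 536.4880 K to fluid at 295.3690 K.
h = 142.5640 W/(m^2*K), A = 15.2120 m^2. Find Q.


dT = 241.1190 K
Q = 142.5640 * 15.2120 * 241.1190 = 522910.8132 W

522910.8132 W


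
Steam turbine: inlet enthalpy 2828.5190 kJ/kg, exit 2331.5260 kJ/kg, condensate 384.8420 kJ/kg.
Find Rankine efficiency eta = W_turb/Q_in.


W = 496.9930 kJ/kg
Q_in = 2443.6770 kJ/kg
eta = 0.2034 = 20.3379%

eta = 20.3379%


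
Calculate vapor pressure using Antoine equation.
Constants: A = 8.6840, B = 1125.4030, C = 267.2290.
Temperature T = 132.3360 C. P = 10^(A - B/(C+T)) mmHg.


C+T = 399.5650
B/(C+T) = 2.8166
log10(P) = 8.6840 - 2.8166 = 5.8674
P = 10^5.8674 = 736935.5025 mmHg

736935.5025 mmHg


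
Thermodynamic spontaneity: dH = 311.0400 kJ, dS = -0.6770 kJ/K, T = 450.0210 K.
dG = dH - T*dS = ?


T*dS = 450.0210 * -0.6770 = -304.6642 kJ
dG = 311.0400 + 304.6642 = 615.7042 kJ (non-spontaneous)

dG = 615.7042 kJ, non-spontaneous


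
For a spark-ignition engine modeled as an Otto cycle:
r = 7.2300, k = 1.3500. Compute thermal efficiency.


r^(k-1) = 1.9985
eta = 1 - 1/1.9985 = 0.4996 = 49.9618%

49.9618%


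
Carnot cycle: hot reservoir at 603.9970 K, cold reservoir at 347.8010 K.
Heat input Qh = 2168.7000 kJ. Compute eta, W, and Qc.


eta = 1 - 347.8010/603.9970 = 0.4242
W = 0.4242 * 2168.7000 = 919.8924 kJ
Qc = 2168.7000 - 919.8924 = 1248.8076 kJ

eta = 42.4168%, W = 919.8924 kJ, Qc = 1248.8076 kJ


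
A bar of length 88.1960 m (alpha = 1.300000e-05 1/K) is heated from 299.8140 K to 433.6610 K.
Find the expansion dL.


dT = 133.8470 K
dL = 1.300000e-05 * 88.1960 * 133.8470 = 0.153462 m
L_final = 88.349462 m

dL = 0.153462 m


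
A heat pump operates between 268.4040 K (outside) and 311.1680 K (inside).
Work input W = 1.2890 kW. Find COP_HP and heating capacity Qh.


COP = 311.1680 / 42.7640 = 7.2764
Qh = 7.2764 * 1.2890 = 9.3793 kW

COP = 7.2764, Qh = 9.3793 kW


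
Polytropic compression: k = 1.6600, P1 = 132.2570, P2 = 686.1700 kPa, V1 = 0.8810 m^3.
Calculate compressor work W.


(k-1)/k = 0.3976
(P2/P1)^exp = 1.9243
W = 2.5152 * 132.2570 * 0.8810 * (1.9243 - 1) = 270.8891 kJ

270.8891 kJ


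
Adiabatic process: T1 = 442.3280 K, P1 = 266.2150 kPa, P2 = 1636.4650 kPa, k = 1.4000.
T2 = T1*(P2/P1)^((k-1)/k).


(k-1)/k = 0.2857
(P2/P1)^exp = 1.6801
T2 = 442.3280 * 1.6801 = 743.1559 K

743.1559 K


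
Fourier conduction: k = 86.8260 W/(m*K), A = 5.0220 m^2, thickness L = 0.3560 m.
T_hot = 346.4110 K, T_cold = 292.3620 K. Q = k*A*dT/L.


dT = 54.0490 K
Q = 86.8260 * 5.0220 * 54.0490 / 0.3560 = 66200.9417 W

66200.9417 W


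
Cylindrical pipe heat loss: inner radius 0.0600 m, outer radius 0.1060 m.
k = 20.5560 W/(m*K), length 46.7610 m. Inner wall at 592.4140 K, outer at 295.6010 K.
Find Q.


dT = 296.8130 K
ln(ro/ri) = 0.5691
Q = 2*pi*20.5560*46.7610*296.8130 / 0.5691 = 3149929.0614 W

3149929.0614 W


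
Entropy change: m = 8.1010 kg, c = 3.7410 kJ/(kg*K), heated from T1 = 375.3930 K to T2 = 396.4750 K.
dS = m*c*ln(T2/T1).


T2/T1 = 1.0562
ln(T2/T1) = 0.0546
dS = 8.1010 * 3.7410 * 0.0546 = 1.6559 kJ/K

1.6559 kJ/K


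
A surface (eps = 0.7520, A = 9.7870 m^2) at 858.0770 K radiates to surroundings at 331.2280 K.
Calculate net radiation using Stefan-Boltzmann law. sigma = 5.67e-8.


T^4 = 5.4213e+11
Tsurr^4 = 1.2037e+10
Q = 0.7520 * 5.67e-8 * 9.7870 * 5.3010e+11 = 221209.8326 W

221209.8326 W


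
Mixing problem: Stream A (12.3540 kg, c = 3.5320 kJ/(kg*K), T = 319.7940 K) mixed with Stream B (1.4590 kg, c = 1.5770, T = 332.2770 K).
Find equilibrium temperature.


num = 14718.5135
den = 45.9352
Tf = 320.4193 K

320.4193 K


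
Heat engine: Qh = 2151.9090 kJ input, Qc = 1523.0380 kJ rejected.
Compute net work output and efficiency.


W = 2151.9090 - 1523.0380 = 628.8710 kJ
eta = 628.8710 / 2151.9090 = 0.2922 = 29.2239%

W = 628.8710 kJ, eta = 29.2239%


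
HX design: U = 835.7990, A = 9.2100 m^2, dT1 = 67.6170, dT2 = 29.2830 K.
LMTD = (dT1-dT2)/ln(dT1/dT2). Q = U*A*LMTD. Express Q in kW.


LMTD = 45.8074 K
Q = 835.7990 * 9.2100 * 45.8074 = 352611.7728 W = 352.6118 kW

352.6118 kW


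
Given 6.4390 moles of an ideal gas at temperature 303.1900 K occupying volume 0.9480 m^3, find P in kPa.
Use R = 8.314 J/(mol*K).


P = nRT/V = 6.4390 * 8.314 * 303.1900 / 0.9480
= 16230.9268 / 0.9480 = 17121.2308 Pa = 17.1212 kPa

17.1212 kPa


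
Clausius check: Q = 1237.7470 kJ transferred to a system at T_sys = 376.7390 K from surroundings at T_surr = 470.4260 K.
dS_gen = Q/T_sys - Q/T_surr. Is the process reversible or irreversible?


dS_sys = 1237.7470/376.7390 = 3.2854 kJ/K
dS_surr = -1237.7470/470.4260 = -2.6311 kJ/K
dS_gen = 3.2854 - 2.6311 = 0.6543 kJ/K (irreversible)

dS_gen = 0.6543 kJ/K, irreversible


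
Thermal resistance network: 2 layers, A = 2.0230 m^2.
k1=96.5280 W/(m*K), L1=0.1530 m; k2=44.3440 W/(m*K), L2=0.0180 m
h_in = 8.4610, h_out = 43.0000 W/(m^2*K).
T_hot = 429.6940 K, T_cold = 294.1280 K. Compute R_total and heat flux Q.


R_conv_in = 1/(8.4610*2.0230) = 0.0584
R_1 = 0.1530/(96.5280*2.0230) = 0.0008
R_2 = 0.0180/(44.3440*2.0230) = 0.0002
R_conv_out = 1/(43.0000*2.0230) = 0.0115
R_total = 0.0709 K/W
Q = 135.5660 / 0.0709 = 1912.0013 W

R_total = 0.0709 K/W, Q = 1912.0013 W


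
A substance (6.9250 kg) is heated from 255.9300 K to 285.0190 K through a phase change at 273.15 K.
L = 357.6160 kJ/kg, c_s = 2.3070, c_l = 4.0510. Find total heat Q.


Q1 (sensible, solid) = 6.9250 * 2.3070 * 17.2200 = 275.1063 kJ
Q2 (latent) = 6.9250 * 357.6160 = 2476.4908 kJ
Q3 (sensible, liquid) = 6.9250 * 4.0510 * 11.8690 = 332.9631 kJ
Q_total = 3084.5602 kJ

3084.5602 kJ


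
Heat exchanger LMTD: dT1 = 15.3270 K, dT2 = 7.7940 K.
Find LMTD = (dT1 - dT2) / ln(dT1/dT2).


dT1/dT2 = 1.9665
ln(dT1/dT2) = 0.6763
LMTD = 7.5330 / 0.6763 = 11.1392 K

11.1392 K


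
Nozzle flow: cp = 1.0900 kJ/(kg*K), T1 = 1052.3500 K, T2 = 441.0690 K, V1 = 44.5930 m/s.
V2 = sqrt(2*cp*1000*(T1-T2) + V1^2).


dT = 611.2810 K
2*cp*1000*dT = 1332592.5800
V1^2 = 1988.5356
V2 = sqrt(1334581.1156) = 1155.2407 m/s

1155.2407 m/s


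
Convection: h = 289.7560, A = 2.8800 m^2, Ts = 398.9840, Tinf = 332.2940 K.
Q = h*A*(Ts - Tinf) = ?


dT = 66.6900 K
Q = 289.7560 * 2.8800 * 66.6900 = 55652.6236 W

55652.6236 W


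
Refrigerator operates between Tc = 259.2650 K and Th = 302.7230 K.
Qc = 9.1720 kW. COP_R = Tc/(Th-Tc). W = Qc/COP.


COP = 259.2650 / 43.4580 = 5.9659
W = 9.1720 / 5.9659 = 1.5374 kW

COP = 5.9659, W = 1.5374 kW


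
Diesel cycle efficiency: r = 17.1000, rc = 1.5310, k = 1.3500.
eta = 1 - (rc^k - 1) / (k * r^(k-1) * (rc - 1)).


r^(k-1) = 2.7011
rc^k = 1.7771
eta = 0.5987 = 59.8662%

59.8662%


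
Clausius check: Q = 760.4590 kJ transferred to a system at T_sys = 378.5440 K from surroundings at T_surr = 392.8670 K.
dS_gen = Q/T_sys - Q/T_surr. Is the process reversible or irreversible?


dS_sys = 760.4590/378.5440 = 2.0089 kJ/K
dS_surr = -760.4590/392.8670 = -1.9357 kJ/K
dS_gen = 2.0089 - 1.9357 = 0.0732 kJ/K (irreversible)

dS_gen = 0.0732 kJ/K, irreversible


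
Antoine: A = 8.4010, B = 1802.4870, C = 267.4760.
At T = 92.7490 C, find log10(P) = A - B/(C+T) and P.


C+T = 360.2250
B/(C+T) = 5.0038
log10(P) = 8.4010 - 5.0038 = 3.3972
P = 10^3.3972 = 2495.8532 mmHg

2495.8532 mmHg


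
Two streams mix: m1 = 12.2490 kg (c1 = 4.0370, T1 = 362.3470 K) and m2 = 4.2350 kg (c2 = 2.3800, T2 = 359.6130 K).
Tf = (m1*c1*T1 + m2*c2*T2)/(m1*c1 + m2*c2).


num = 21542.4213
den = 59.5285
Tf = 361.8841 K

361.8841 K


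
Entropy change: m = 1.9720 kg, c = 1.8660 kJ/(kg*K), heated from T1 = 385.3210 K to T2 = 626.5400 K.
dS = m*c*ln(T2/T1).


T2/T1 = 1.6260
ln(T2/T1) = 0.4861
dS = 1.9720 * 1.8660 * 0.4861 = 1.7889 kJ/K

1.7889 kJ/K


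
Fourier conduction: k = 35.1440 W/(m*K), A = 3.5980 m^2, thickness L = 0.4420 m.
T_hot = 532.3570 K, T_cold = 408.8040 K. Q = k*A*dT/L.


dT = 123.5530 K
Q = 35.1440 * 3.5980 * 123.5530 / 0.4420 = 35346.2524 W

35346.2524 W


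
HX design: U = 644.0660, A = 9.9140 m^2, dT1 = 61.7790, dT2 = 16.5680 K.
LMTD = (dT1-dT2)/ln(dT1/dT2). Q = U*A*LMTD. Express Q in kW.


LMTD = 34.3525 K
Q = 644.0660 * 9.9140 * 34.3525 = 219350.0247 W = 219.3500 kW

219.3500 kW


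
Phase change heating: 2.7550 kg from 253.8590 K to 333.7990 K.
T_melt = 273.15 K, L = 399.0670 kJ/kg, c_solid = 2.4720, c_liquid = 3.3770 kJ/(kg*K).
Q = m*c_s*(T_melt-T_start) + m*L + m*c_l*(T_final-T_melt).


Q1 (sensible, solid) = 2.7550 * 2.4720 * 19.2910 = 131.3787 kJ
Q2 (latent) = 2.7550 * 399.0670 = 1099.4296 kJ
Q3 (sensible, liquid) = 2.7550 * 3.3770 * 60.6490 = 564.2562 kJ
Q_total = 1795.0644 kJ

1795.0644 kJ


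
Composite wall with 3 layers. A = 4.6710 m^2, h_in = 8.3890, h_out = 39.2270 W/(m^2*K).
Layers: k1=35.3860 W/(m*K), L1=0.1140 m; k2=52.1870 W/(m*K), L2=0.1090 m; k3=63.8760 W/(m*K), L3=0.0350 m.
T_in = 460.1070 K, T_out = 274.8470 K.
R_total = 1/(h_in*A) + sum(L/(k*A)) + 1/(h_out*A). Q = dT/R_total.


R_conv_in = 1/(8.3890*4.6710) = 0.0255
R_1 = 0.1140/(35.3860*4.6710) = 0.0007
R_2 = 0.1090/(52.1870*4.6710) = 0.0004
R_3 = 0.0350/(63.8760*4.6710) = 0.0001
R_conv_out = 1/(39.2270*4.6710) = 0.0055
R_total = 0.0322 K/W
Q = 185.2600 / 0.0322 = 5747.7467 W

R_total = 0.0322 K/W, Q = 5747.7467 W


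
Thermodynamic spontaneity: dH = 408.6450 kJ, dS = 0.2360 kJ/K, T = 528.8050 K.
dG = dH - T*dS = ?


T*dS = 528.8050 * 0.2360 = 124.7980 kJ
dG = 408.6450 - 124.7980 = 283.8470 kJ (non-spontaneous)

dG = 283.8470 kJ, non-spontaneous


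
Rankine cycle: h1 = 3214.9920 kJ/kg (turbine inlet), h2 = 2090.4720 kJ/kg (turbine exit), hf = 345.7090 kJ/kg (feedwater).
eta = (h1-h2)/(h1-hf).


W = 1124.5200 kJ/kg
Q_in = 2869.2830 kJ/kg
eta = 0.3919 = 39.1917%

eta = 39.1917%


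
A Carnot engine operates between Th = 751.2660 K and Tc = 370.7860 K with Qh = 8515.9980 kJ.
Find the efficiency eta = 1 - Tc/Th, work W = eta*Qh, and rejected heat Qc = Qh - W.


eta = 1 - 370.7860/751.2660 = 0.5065
W = 0.5065 * 8515.9980 = 4312.9423 kJ
Qc = 8515.9980 - 4312.9423 = 4203.0557 kJ

eta = 50.6452%, W = 4312.9423 kJ, Qc = 4203.0557 kJ


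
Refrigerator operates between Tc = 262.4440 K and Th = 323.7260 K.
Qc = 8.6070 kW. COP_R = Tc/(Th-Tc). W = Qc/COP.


COP = 262.4440 / 61.2820 = 4.2826
W = 8.6070 / 4.2826 = 2.0098 kW

COP = 4.2826, W = 2.0098 kW


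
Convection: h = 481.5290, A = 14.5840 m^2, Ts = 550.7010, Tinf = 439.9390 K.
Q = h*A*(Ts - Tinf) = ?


dT = 110.7620 K
Q = 481.5290 * 14.5840 * 110.7620 = 777839.3186 W

777839.3186 W


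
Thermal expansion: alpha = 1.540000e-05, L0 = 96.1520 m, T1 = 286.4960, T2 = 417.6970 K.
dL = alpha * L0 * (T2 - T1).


dT = 131.2010 K
dL = 1.540000e-05 * 96.1520 * 131.2010 = 0.194275 m
L_final = 96.346275 m

dL = 0.194275 m


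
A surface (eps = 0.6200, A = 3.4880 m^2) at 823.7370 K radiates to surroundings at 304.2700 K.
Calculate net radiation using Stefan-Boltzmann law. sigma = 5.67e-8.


T^4 = 4.6042e+11
Tsurr^4 = 8.5711e+09
Q = 0.6200 * 5.67e-8 * 3.4880 * 4.5185e+11 = 55404.4402 W

55404.4402 W


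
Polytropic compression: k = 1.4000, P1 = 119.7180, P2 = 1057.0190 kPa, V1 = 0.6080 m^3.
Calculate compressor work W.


(k-1)/k = 0.2857
(P2/P1)^exp = 1.8632
W = 3.5000 * 119.7180 * 0.6080 * (1.8632 - 1) = 219.9135 kJ

219.9135 kJ


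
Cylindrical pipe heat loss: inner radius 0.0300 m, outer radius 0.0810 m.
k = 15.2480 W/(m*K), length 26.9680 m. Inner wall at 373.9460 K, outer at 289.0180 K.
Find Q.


dT = 84.9280 K
ln(ro/ri) = 0.9933
Q = 2*pi*15.2480*26.9680*84.9280 / 0.9933 = 220918.9849 W

220918.9849 W


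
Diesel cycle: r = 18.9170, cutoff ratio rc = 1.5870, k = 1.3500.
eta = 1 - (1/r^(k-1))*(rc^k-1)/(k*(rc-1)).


r^(k-1) = 2.7983
rc^k = 1.8654
eta = 0.6097 = 60.9733%

60.9733%


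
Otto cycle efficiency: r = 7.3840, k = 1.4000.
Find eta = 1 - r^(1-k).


r^(k-1) = 2.2249
eta = 1 - 1/2.2249 = 0.5505 = 55.0548%

55.0548%


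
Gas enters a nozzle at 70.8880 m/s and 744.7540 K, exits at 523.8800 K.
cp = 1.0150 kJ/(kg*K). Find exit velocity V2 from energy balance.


dT = 220.8740 K
2*cp*1000*dT = 448374.2200
V1^2 = 5025.1085
V2 = sqrt(453399.3285) = 673.3493 m/s

673.3493 m/s


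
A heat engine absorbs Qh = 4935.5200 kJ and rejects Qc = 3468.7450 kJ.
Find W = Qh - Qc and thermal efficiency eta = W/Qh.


W = 4935.5200 - 3468.7450 = 1466.7750 kJ
eta = 1466.7750 / 4935.5200 = 0.2972 = 29.7188%

W = 1466.7750 kJ, eta = 29.7188%


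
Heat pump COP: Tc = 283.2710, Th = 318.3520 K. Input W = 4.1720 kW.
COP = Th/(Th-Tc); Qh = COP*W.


COP = 318.3520 / 35.0810 = 9.0748
Qh = 9.0748 * 4.1720 = 37.8599 kW

COP = 9.0748, Qh = 37.8599 kW


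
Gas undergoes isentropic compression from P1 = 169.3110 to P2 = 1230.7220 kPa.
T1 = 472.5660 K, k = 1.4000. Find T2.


(k-1)/k = 0.2857
(P2/P1)^exp = 1.7625
T2 = 472.5660 * 1.7625 = 832.9101 K

832.9101 K


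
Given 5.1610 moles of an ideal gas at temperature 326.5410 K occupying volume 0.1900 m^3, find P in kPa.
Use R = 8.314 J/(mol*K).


P = nRT/V = 5.1610 * 8.314 * 326.5410 / 0.1900
= 14011.4021 / 0.1900 = 73744.2217 Pa = 73.7442 kPa

73.7442 kPa


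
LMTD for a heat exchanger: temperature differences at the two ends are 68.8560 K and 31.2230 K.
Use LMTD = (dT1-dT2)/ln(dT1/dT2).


dT1/dT2 = 2.2053
ln(dT1/dT2) = 0.7909
LMTD = 37.6330 / 0.7909 = 47.5848 K

47.5848 K


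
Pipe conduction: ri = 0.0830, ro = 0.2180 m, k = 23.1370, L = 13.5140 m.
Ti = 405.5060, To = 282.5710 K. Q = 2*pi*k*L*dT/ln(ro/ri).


dT = 122.9350 K
ln(ro/ri) = 0.9657
Q = 2*pi*23.1370*13.5140*122.9350 / 0.9657 = 250106.2973 W

250106.2973 W


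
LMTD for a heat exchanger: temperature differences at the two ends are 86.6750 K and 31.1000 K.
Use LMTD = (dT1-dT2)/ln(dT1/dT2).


dT1/dT2 = 2.7870
ln(dT1/dT2) = 1.0250
LMTD = 55.5750 / 1.0250 = 54.2218 K

54.2218 K


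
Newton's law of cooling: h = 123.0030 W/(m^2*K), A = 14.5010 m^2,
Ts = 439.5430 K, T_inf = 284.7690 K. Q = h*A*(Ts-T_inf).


dT = 154.7740 K
Q = 123.0030 * 14.5010 * 154.7740 = 276065.1993 W

276065.1993 W


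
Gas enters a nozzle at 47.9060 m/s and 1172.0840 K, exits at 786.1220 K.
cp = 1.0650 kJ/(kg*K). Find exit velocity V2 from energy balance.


dT = 385.9620 K
2*cp*1000*dT = 822099.0600
V1^2 = 2294.9848
V2 = sqrt(824394.0448) = 907.9615 m/s

907.9615 m/s


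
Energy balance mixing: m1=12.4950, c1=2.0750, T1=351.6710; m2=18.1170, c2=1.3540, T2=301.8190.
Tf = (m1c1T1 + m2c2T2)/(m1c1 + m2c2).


num = 16521.5642
den = 50.4575
Tf = 327.4350 K

327.4350 K


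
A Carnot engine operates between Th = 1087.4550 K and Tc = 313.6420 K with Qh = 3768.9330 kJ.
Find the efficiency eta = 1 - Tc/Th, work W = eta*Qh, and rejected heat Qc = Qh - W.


eta = 1 - 313.6420/1087.4550 = 0.7116
W = 0.7116 * 3768.9330 = 2681.9035 kJ
Qc = 3768.9330 - 2681.9035 = 1087.0295 kJ

eta = 71.1582%, W = 2681.9035 kJ, Qc = 1087.0295 kJ


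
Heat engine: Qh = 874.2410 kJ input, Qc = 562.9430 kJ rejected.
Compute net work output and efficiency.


W = 874.2410 - 562.9430 = 311.2980 kJ
eta = 311.2980 / 874.2410 = 0.3561 = 35.6078%

W = 311.2980 kJ, eta = 35.6078%


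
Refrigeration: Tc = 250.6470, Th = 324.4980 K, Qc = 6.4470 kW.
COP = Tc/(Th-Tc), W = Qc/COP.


COP = 250.6470 / 73.8510 = 3.3940
W = 6.4470 / 3.3940 = 1.8996 kW

COP = 3.3940, W = 1.8996 kW


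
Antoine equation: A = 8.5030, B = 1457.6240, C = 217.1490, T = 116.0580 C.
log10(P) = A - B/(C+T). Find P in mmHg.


C+T = 333.2070
B/(C+T) = 4.3745
log10(P) = 8.5030 - 4.3745 = 4.1285
P = 10^4.1285 = 13442.1907 mmHg

13442.1907 mmHg


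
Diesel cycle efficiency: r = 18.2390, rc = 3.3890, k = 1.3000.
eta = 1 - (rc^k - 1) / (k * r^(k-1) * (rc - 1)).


r^(k-1) = 2.3895
rc^k = 4.8876
eta = 0.4761 = 47.6136%

47.6136%


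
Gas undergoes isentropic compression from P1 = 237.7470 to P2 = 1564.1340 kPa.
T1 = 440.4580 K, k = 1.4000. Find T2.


(k-1)/k = 0.2857
(P2/P1)^exp = 1.7130
T2 = 440.4580 * 1.7130 = 754.5086 K

754.5086 K


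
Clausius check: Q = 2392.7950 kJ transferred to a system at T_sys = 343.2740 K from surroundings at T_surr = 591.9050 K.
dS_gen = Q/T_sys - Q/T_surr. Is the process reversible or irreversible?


dS_sys = 2392.7950/343.2740 = 6.9705 kJ/K
dS_surr = -2392.7950/591.9050 = -4.0425 kJ/K
dS_gen = 6.9705 - 4.0425 = 2.9280 kJ/K (irreversible)

dS_gen = 2.9280 kJ/K, irreversible


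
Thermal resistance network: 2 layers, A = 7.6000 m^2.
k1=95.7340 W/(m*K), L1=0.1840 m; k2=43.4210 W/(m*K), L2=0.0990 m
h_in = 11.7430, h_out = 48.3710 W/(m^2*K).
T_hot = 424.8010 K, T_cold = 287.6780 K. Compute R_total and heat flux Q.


R_conv_in = 1/(11.7430*7.6000) = 0.0112
R_1 = 0.1840/(95.7340*7.6000) = 0.0003
R_2 = 0.0990/(43.4210*7.6000) = 0.0003
R_conv_out = 1/(48.3710*7.6000) = 0.0027
R_total = 0.0145 K/W
Q = 137.1230 / 0.0145 = 9471.1412 W

R_total = 0.0145 K/W, Q = 9471.1412 W


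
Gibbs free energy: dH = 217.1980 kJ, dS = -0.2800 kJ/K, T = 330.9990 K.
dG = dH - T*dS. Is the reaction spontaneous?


T*dS = 330.9990 * -0.2800 = -92.6797 kJ
dG = 217.1980 + 92.6797 = 309.8777 kJ (non-spontaneous)

dG = 309.8777 kJ, non-spontaneous
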